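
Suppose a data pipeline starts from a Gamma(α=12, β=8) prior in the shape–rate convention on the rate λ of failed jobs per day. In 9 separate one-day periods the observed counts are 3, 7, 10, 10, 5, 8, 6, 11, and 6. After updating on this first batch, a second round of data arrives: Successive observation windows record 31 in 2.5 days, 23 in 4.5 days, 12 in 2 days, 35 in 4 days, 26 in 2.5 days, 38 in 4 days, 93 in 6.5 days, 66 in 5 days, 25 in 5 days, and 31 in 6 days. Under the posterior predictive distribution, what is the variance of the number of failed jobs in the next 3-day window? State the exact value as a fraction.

Total count: 3 + 7 + 10 + 10 + 5 + 8 + 6 + 11 + 6 = 66.
Total exposure: 9 days.
After the first batch: Gamma(12 + 66, 8 + 9) = Gamma(78, 17).
Total count: 31 + 23 + 12 + 35 + 26 + 38 + 93 + 66 + 25 + 31 = 380.
Total exposure: 2.5 + 4.5 + 2 + 4 + 2.5 + 4 + 6.5 + 5 + 5 + 6 = 42 days.
After the second batch: Gamma(78 + 380, 17 + 42) = Gamma(458, 59).
The posterior predictive for a window of length T is Negative Binomial with variance T·α'·(β'+T)/β'² = 3·458·62/3481 = 85188/3481.

85188/3481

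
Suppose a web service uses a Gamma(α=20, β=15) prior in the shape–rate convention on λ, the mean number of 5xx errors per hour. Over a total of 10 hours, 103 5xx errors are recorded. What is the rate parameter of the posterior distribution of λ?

25

Total count 103 over total exposure 10 hours.
Conjugate update: add total count to the shape and total exposure to the rate, giving Gamma(123, 25).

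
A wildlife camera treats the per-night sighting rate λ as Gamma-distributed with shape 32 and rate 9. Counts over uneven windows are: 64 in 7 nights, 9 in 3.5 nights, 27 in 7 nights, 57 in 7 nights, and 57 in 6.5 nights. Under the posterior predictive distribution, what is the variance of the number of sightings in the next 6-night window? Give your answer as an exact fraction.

Total count: 64 + 9 + 27 + 57 + 57 = 214.
Total exposure: 7 + 3.5 + 7 + 7 + 6.5 = 31 nights.
Conjugate update: add total count to the shape and total exposure to the rate, giving Gamma(246, 40).
The posterior predictive for a window of length T is Negative Binomial with variance T·α'·(β'+T)/β'² = 6·246·46/1600 = 8487/200.

8487/200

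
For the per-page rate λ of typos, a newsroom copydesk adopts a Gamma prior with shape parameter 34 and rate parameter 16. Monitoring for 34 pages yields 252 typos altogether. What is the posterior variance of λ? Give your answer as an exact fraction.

Total count 252 over total exposure 34 pages.
Conjugate update: add total count to the shape and total exposure to the rate, giving Gamma(286, 50).
Posterior variance = α'/β'² = 286/2500 = 143/1250.

143/1250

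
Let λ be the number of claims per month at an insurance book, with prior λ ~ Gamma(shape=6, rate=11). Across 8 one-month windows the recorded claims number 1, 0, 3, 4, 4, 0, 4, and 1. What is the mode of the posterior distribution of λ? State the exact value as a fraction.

22/19

Total count: 1 + 0 + 3 + 4 + 4 + 0 + 4 + 1 = 17.
Total exposure: 8 months.
By Gamma–Poisson conjugacy, the posterior is Gamma(α + Σx, β + Σt) = Gamma(6 + 17, 11 + 8) = Gamma(23, 19).
Posterior mode = (α'−1)/β' = 22/19.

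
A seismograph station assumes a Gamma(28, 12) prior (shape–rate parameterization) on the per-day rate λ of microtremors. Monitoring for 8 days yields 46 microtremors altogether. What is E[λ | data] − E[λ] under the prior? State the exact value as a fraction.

41/30

Total count 46 over total exposure 8 days.
Posterior: α' = 28 + 46 = 74, β' = 12 + 8 = 20.
Posterior mean = 74/20 = 37/10; prior mean = 28/12 = 7/3. Difference = 37/10 − 7/3 = 41/30.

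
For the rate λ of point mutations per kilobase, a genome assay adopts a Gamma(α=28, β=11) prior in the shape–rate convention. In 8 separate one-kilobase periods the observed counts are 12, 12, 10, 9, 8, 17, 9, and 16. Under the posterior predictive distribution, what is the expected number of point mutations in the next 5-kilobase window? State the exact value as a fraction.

605/19

Total count: 12 + 12 + 10 + 9 + 8 + 17 + 9 + 16 = 93.
Total exposure: 8 kilobases.
Conjugate update: add total count to the shape and total exposure to the rate, giving Gamma(121, 19).
Predictive mean over a 5-kilobase window = T·E[λ|data] = 5·121/19 = 605/19.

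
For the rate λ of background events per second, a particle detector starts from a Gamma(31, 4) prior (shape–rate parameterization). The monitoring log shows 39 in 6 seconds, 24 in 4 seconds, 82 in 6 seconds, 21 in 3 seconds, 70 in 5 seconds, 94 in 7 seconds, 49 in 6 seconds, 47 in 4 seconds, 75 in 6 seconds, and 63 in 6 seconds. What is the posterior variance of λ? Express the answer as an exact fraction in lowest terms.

595/3249

Total count: 39 + 24 + 82 + 21 + 70 + 94 + 49 + 47 + 75 + 63 = 564.
Total exposure: 6 + 4 + 6 + 3 + 5 + 7 + 6 + 4 + 6 + 6 = 53 seconds.
Posterior: α' = 31 + 564 = 595, β' = 4 + 53 = 57.
Posterior variance = α'/β'² = 595/3249.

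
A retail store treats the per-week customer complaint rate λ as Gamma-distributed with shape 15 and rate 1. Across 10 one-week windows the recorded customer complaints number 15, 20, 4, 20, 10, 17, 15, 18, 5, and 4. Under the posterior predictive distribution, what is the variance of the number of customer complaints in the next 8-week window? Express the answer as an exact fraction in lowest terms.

1976/11

Total count: 15 + 20 + 4 + 20 + 10 + 17 + 15 + 18 + 5 + 4 = 128.
Total exposure: 10 weeks.
The Gamma prior is conjugate for the Poisson rate, so λ | data ~ Gamma(15+128, 1+10) = Gamma(143, 11).
The posterior predictive for a window of length T is Negative Binomial with variance T·α'·(β'+T)/β'² = 8·143·19/121 = 1976/11.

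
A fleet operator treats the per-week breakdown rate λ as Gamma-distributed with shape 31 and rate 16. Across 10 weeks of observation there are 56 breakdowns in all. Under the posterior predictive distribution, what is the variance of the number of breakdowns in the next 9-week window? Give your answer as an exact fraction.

Total count 56 over total exposure 10 weeks.
Gamma(α, β) with Poisson data over total exposure Σt gives posterior Gamma(α+Σx, β+Σt) = Gamma(87, 26).
The posterior predictive for a window of length T is Negative Binomial with variance T·α'·(β'+T)/β'² = 9·87·35/676 = 27405/676.

27405/676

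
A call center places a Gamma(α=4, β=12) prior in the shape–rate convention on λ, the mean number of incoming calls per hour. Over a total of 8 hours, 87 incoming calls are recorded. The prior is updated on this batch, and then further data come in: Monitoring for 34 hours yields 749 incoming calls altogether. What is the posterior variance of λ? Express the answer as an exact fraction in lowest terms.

Total count 87 over total exposure 8 hours.
After the first batch: Gamma(4 + 87, 12 + 8) = Gamma(91, 20).
Total count 749 over total exposure 34 hours.
After the second batch: Gamma(91 + 749, 20 + 34) = Gamma(840, 54).
Posterior variance = α'/β'² = 840/2916 = 70/243.

70/243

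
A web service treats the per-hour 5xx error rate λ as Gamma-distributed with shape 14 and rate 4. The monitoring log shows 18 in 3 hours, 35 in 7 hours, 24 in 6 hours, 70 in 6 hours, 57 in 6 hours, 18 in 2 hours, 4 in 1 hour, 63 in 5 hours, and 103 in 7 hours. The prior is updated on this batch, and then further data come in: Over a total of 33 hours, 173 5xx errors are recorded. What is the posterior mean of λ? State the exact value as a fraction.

Total count: 18 + 35 + 24 + 70 + 57 + 18 + 4 + 63 + 103 = 392.
Total exposure: 3 + 7 + 6 + 6 + 6 + 2 + 1 + 5 + 7 = 43 hours.
After the first batch: Gamma(14 + 392, 4 + 43) = Gamma(406, 47).
Total count 173 over total exposure 33 hours.
After the second batch: Gamma(406 + 173, 47 + 33) = Gamma(579, 80).
Posterior mean = α'/β' = 579/80.

579/80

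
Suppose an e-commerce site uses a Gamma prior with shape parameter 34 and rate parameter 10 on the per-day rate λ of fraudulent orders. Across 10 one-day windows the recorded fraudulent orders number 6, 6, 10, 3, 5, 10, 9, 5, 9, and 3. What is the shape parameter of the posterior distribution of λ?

Total count: 6 + 6 + 10 + 3 + 5 + 10 + 9 + 5 + 9 + 3 = 66.
Total exposure: 10 days.
By Gamma–Poisson conjugacy, the posterior is Gamma(α + Σx, β + Σt) = Gamma(34 + 66, 10 + 10) = Gamma(100, 20).

100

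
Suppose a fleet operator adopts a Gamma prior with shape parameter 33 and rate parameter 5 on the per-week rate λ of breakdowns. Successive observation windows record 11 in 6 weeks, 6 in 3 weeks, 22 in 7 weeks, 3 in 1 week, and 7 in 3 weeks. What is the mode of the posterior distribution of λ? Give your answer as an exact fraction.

81/25

Total count: 11 + 6 + 22 + 3 + 7 = 49.
Total exposure: 6 + 3 + 7 + 1 + 3 = 20 weeks.
Gamma(α, β) with Poisson data over total exposure Σt gives posterior Gamma(α+Σx, β+Σt) = Gamma(82, 25).
Posterior mode = (α'−1)/β' = 81/25.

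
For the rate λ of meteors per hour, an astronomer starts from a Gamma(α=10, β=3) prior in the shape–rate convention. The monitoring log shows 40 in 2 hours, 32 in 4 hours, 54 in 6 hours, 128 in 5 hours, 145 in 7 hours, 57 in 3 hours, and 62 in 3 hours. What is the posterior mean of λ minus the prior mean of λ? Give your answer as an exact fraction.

38/3

Total count: 40 + 32 + 54 + 128 + 145 + 57 + 62 = 518.
Total exposure: 2 + 4 + 6 + 5 + 7 + 3 + 3 = 30 hours.
By Gamma–Poisson conjugacy, the posterior is Gamma(α + Σx, β + Σt) = Gamma(10 + 518, 3 + 30) = Gamma(528, 33).
Posterior mean = 528/33 = 16; prior mean = 10/3 = 10/3. Difference = 16 − 10/3 = 38/3.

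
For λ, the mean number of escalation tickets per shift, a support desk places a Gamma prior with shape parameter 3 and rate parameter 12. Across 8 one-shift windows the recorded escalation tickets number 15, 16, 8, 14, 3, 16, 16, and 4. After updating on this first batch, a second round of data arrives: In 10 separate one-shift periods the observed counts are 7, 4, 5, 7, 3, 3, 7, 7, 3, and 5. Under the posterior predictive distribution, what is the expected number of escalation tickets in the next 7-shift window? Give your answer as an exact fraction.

511/15

Total count: 15 + 16 + 8 + 14 + 3 + 16 + 16 + 4 = 92.
Total exposure: 8 shifts.
After the first batch: Gamma(3 + 92, 12 + 8) = Gamma(95, 20).
Total count: 7 + 4 + 5 + 7 + 3 + 3 + 7 + 7 + 3 + 5 = 51.
Total exposure: 10 shifts.
After the second batch: Gamma(95 + 51, 20 + 10) = Gamma(146, 30).
Predictive mean over a 7-shift window = T·E[λ|data] = 7·146/30 = 511/15.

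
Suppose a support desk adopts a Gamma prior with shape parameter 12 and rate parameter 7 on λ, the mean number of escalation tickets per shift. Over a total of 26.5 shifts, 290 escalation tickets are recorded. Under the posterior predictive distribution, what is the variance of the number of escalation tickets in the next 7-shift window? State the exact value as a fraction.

Total count 290 over total exposure 26.5 shifts.
Gamma(α, β) with Poisson data over total exposure Σt gives posterior Gamma(α+Σx, β+Σt) = Gamma(302, 67/2).
The posterior predictive for a window of length T is Negative Binomial with variance T·α'·(β'+T)/β'² = 7·302·(81/2)/(4489/4) = 342468/4489.

342468/4489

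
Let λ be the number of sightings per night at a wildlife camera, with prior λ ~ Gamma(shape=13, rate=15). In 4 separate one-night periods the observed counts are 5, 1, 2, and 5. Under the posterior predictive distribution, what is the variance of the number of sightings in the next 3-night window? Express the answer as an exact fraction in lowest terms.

Total count: 5 + 1 + 2 + 5 = 13.
Total exposure: 4 nights.
Conjugate update: add total count to the shape and total exposure to the rate, giving Gamma(26, 19).
The posterior predictive for a window of length T is Negative Binomial with variance T·α'·(β'+T)/β'² = 3·26·22/361 = 1716/361.

1716/361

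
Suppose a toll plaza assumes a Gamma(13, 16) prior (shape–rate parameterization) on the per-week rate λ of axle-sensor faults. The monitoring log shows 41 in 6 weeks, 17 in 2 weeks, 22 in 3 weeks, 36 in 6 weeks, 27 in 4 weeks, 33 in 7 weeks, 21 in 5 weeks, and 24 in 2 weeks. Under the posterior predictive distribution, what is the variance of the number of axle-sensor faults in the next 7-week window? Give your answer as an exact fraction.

Total count: 41 + 17 + 22 + 36 + 27 + 33 + 21 + 24 = 221.
Total exposure: 6 + 2 + 3 + 6 + 4 + 7 + 5 + 2 = 35 weeks.
Conjugate update: add total count to the shape and total exposure to the rate, giving Gamma(234, 51).
The posterior predictive for a window of length T is Negative Binomial with variance T·α'·(β'+T)/β'² = 7·234·58/2601 = 10556/289.

10556/289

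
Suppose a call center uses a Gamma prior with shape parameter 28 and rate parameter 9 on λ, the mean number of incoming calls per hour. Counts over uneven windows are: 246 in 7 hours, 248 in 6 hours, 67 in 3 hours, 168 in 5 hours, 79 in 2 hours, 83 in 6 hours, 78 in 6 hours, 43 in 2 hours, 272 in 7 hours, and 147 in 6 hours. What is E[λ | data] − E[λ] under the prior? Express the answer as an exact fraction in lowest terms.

Total count: 246 + 248 + 67 + 168 + 79 + 83 + 78 + 43 + 272 + 147 = 1431.
Total exposure: 7 + 6 + 3 + 5 + 2 + 6 + 6 + 2 + 7 + 6 = 50 hours.
The Gamma prior is conjugate for the Poisson rate, so λ | data ~ Gamma(28+1431, 9+50) = Gamma(1459, 59).
Posterior mean = 1459/59 = 1459/59; prior mean = 28/9 = 28/9. Difference = 1459/59 − 28/9 = 11479/531.

11479/531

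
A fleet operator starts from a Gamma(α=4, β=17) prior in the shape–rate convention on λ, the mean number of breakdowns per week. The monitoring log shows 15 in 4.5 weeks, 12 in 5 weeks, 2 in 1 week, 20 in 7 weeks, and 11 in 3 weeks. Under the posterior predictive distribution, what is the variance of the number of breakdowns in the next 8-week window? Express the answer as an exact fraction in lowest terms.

Total count: 15 + 12 + 2 + 20 + 11 = 60.
Total exposure: 4.5 + 5 + 1 + 7 + 3 = 20.5 weeks.
Posterior: α' = 4 + 60 = 64, β' = 17 + 20.5 = 75/2.
The posterior predictive for a window of length T is Negative Binomial with variance T·α'·(β'+T)/β'² = 8·64·(91/2)/(5625/4) = 93184/5625.

93184/5625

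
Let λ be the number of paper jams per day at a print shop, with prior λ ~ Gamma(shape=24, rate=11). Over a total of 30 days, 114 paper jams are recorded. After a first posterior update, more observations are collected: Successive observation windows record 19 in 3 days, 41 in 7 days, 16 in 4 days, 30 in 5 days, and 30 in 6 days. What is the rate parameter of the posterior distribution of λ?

Total count 114 over total exposure 30 days.
After the first batch: Gamma(24 + 114, 11 + 30) = Gamma(138, 41).
Total count: 19 + 41 + 16 + 30 + 30 = 136.
Total exposure: 3 + 7 + 4 + 5 + 6 = 25 days.
After the second batch: Gamma(138 + 136, 41 + 25) = Gamma(274, 66).

66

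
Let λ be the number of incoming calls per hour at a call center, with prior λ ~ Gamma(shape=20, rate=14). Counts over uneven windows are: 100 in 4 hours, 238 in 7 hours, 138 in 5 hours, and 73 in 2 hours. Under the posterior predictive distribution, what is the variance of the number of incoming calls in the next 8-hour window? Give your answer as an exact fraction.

Total count: 100 + 238 + 138 + 73 = 549.
Total exposure: 4 + 7 + 5 + 2 = 18 hours.
The Gamma prior is conjugate for the Poisson rate, so λ | data ~ Gamma(20+549, 14+18) = Gamma(569, 32).
The posterior predictive for a window of length T is Negative Binomial with variance T·α'·(β'+T)/β'² = 8·569·40/1024 = 2845/16.

2845/16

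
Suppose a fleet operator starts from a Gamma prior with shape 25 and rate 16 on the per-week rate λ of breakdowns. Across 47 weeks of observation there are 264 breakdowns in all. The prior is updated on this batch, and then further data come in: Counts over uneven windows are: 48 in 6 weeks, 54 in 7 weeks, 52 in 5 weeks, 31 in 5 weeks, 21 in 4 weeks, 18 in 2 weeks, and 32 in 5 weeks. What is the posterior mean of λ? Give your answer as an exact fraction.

545/97

Total count 264 over total exposure 47 weeks.
After the first batch: Gamma(25 + 264, 16 + 47) = Gamma(289, 63).
Total count: 48 + 54 + 52 + 31 + 21 + 18 + 32 = 256.
Total exposure: 6 + 7 + 5 + 5 + 4 + 2 + 5 = 34 weeks.
After the second batch: Gamma(289 + 256, 63 + 34) = Gamma(545, 97).
Posterior mean = α'/β' = 545/97.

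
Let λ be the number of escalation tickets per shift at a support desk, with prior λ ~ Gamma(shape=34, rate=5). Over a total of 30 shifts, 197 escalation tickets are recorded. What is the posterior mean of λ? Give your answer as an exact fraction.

33/5

Total count 197 over total exposure 30 shifts.
Posterior: α' = 34 + 197 = 231, β' = 5 + 30 = 35.
Posterior mean = α'/β' = 231/35 = 33/5.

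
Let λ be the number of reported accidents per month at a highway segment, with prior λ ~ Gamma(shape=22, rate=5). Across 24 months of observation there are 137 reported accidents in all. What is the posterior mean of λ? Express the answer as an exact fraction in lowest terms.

Total count 137 over total exposure 24 months.
Posterior: α' = 22 + 137 = 159, β' = 5 + 24 = 29.
Posterior mean = α'/β' = 159/29.

159/29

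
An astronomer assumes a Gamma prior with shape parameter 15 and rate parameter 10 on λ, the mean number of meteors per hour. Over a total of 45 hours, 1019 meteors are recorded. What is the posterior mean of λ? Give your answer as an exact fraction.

94/5

Total count 1019 over total exposure 45 hours.
Conjugate update: add total count to the shape and total exposure to the rate, giving Gamma(1034, 55).
Posterior mean = α'/β' = 1034/55 = 94/5.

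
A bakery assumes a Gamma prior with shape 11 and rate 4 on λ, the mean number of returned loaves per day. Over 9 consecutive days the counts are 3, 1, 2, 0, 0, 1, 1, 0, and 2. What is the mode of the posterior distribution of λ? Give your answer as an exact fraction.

20/13

Total count: 3 + 1 + 2 + 0 + 0 + 1 + 1 + 0 + 2 = 10.
Total exposure: 9 days.
By Gamma–Poisson conjugacy, the posterior is Gamma(α + Σx, β + Σt) = Gamma(11 + 10, 4 + 9) = Gamma(21, 13).
Posterior mode = (α'−1)/β' = 20/13.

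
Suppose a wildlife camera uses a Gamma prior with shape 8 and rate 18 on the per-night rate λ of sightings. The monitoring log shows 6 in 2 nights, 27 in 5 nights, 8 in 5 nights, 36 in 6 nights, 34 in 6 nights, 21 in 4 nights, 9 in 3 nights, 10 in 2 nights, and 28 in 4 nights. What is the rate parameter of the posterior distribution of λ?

Total count: 6 + 27 + 8 + 36 + 34 + 21 + 9 + 10 + 28 = 179.
Total exposure: 2 + 5 + 5 + 6 + 6 + 4 + 3 + 2 + 4 = 37 nights.
Conjugate update: add total count to the shape and total exposure to the rate, giving Gamma(187, 55).

55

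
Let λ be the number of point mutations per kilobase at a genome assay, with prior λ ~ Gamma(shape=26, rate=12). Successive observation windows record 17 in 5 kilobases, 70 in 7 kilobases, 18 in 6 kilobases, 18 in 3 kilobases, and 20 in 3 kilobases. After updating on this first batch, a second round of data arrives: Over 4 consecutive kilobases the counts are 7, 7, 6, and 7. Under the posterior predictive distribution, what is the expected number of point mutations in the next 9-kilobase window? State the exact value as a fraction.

441/10

Total count: 17 + 70 + 18 + 18 + 20 = 143.
Total exposure: 5 + 7 + 6 + 3 + 3 = 24 kilobases.
After the first batch: Gamma(26 + 143, 12 + 24) = Gamma(169, 36).
Total count: 7 + 7 + 6 + 7 = 27.
Total exposure: 4 kilobases.
After the second batch: Gamma(169 + 27, 36 + 4) = Gamma(196, 40).
Predictive mean over a 9-kilobase window = T·E[λ|data] = 9·196/40 = 441/10.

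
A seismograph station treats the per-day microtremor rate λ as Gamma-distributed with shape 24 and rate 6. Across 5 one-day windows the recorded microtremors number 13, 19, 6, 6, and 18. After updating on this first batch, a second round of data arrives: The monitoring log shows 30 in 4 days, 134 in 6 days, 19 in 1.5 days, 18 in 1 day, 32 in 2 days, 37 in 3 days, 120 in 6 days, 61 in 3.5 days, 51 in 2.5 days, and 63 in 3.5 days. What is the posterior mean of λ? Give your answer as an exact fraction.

Total count: 13 + 19 + 6 + 6 + 18 = 62.
Total exposure: 5 days.
After the first batch: Gamma(24 + 62, 6 + 5) = Gamma(86, 11).
Total count: 30 + 134 + 19 + 18 + 32 + 37 + 120 + 61 + 51 + 63 = 565.
Total exposure: 4 + 6 + 1.5 + 1 + 2 + 3 + 6 + 3.5 + 2.5 + 3.5 = 33 days.
After the second batch: Gamma(86 + 565, 11 + 33) = Gamma(651, 44).
Posterior mean = α'/β' = 651/44.

651/44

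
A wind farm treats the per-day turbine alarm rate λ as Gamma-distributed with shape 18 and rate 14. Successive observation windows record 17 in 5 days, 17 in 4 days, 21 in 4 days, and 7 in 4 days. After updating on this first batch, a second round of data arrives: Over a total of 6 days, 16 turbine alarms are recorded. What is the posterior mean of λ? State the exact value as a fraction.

96/37

Total count: 17 + 17 + 21 + 7 = 62.
Total exposure: 5 + 4 + 4 + 4 = 17 days.
After the first batch: Gamma(18 + 62, 14 + 17) = Gamma(80, 31).
Total count 16 over total exposure 6 days.
After the second batch: Gamma(80 + 16, 31 + 6) = Gamma(96, 37).
Posterior mean = α'/β' = 96/37.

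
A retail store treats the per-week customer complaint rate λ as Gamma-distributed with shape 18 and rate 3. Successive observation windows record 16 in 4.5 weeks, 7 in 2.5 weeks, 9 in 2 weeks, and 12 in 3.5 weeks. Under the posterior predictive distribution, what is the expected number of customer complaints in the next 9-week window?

Total count: 16 + 7 + 9 + 12 = 44.
Total exposure: 4.5 + 2.5 + 2 + 3.5 = 12.5 weeks.
Posterior: α' = 18 + 44 = 62, β' = 3 + 12.5 = 31/2.
Predictive mean over a 9-week window = T·E[λ|data] = 9·62/(31/2) = 36.

36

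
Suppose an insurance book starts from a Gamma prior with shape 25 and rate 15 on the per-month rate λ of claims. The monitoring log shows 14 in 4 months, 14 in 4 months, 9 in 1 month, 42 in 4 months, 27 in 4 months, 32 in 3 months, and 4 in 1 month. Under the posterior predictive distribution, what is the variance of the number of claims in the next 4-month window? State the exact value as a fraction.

1670/81

Total count: 14 + 14 + 9 + 42 + 27 + 32 + 4 = 142.
Total exposure: 4 + 4 + 1 + 4 + 4 + 3 + 1 = 21 months.
Posterior: α' = 25 + 142 = 167, β' = 15 + 21 = 36.
The posterior predictive for a window of length T is Negative Binomial with variance T·α'·(β'+T)/β'² = 4·167·40/1296 = 1670/81.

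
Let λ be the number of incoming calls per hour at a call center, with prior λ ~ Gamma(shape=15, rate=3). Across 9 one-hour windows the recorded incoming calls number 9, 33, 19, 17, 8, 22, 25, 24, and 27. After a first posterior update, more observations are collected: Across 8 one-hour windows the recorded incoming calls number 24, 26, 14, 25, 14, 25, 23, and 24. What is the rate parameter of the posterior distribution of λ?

Total count: 9 + 33 + 19 + 17 + 8 + 22 + 25 + 24 + 27 = 184.
Total exposure: 9 hours.
After the first batch: Gamma(15 + 184, 3 + 9) = Gamma(199, 12).
Total count: 24 + 26 + 14 + 25 + 14 + 25 + 23 + 24 = 175.
Total exposure: 8 hours.
After the second batch: Gamma(199 + 175, 12 + 8) = Gamma(374, 20).

20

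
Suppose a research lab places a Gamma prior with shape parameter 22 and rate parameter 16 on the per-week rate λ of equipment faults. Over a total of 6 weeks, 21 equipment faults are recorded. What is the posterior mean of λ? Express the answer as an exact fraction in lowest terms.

43/22

Total count 21 over total exposure 6 weeks.
Conjugate update: add total count to the shape and total exposure to the rate, giving Gamma(43, 22).
Posterior mean = α'/β' = 43/22.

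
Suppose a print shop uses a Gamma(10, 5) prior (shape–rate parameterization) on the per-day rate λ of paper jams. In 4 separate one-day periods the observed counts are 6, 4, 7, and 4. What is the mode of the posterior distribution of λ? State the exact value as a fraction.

10/3

Total count: 6 + 4 + 7 + 4 = 21.
Total exposure: 4 days.
Conjugate update: add total count to the shape and total exposure to the rate, giving Gamma(31, 9).
Posterior mode = (α'−1)/β' = 30/9 = 10/3.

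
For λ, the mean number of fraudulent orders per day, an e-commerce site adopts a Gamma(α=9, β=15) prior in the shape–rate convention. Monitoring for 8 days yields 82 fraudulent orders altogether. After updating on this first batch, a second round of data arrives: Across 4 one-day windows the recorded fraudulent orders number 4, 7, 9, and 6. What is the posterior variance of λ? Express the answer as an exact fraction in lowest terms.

Total count 82 over total exposure 8 days.
After the first batch: Gamma(9 + 82, 15 + 8) = Gamma(91, 23).
Total count: 4 + 7 + 9 + 6 = 26.
Total exposure: 4 days.
After the second batch: Gamma(91 + 26, 23 + 4) = Gamma(117, 27).
Posterior variance = α'/β'² = 117/729 = 13/81.

13/81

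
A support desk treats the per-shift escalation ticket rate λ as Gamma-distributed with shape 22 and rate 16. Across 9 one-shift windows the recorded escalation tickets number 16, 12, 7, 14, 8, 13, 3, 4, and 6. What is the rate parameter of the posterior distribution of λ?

25

Total count: 16 + 12 + 7 + 14 + 8 + 13 + 3 + 4 + 6 = 83.
Total exposure: 9 shifts.
By Gamma–Poisson conjugacy, the posterior is Gamma(α + Σx, β + Σt) = Gamma(22 + 83, 16 + 9) = Gamma(105, 25).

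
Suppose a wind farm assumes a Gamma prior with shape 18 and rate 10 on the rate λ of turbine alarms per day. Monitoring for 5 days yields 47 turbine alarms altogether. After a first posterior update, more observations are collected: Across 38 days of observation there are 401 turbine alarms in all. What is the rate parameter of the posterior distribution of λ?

Total count 47 over total exposure 5 days.
After the first batch: Gamma(18 + 47, 10 + 5) = Gamma(65, 15).
Total count 401 over total exposure 38 days.
After the second batch: Gamma(65 + 401, 15 + 38) = Gamma(466, 53).

53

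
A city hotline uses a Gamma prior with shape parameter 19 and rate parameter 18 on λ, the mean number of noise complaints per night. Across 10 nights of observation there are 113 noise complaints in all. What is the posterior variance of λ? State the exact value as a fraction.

Total count 113 over total exposure 10 nights.
By Gamma–Poisson conjugacy, the posterior is Gamma(α + Σx, β + Σt) = Gamma(19 + 113, 18 + 10) = Gamma(132, 28).
Posterior variance = α'/β'² = 132/784 = 33/196.

33/196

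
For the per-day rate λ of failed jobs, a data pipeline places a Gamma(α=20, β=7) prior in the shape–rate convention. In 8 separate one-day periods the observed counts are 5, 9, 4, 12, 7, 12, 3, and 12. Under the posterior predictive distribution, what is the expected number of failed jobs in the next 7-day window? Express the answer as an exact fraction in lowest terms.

Total count: 5 + 9 + 4 + 12 + 7 + 12 + 3 + 12 = 64.
Total exposure: 8 days.
Posterior: α' = 20 + 64 = 84, β' = 7 + 8 = 15.
Predictive mean over a 7-day window = T·E[λ|data] = 7·84/15 = 196/5.

196/5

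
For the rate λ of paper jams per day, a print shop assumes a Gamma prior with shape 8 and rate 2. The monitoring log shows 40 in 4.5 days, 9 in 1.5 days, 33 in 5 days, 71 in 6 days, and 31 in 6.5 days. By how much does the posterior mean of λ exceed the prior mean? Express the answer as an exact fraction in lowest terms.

60/17

Total count: 40 + 9 + 33 + 71 + 31 = 184.
Total exposure: 4.5 + 1.5 + 5 + 6 + 6.5 = 23.5 days.
Conjugate update: add total count to the shape and total exposure to the rate, giving Gamma(192, 51/2).
Posterior mean = 192/(51/2) = 128/17; prior mean = 8/2 = 4. Difference = 128/17 − 4 = 60/17.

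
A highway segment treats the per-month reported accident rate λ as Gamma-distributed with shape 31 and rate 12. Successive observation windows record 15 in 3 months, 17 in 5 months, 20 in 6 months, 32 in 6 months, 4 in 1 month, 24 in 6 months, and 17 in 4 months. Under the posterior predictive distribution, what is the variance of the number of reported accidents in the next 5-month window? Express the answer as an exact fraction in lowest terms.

Total count: 15 + 17 + 20 + 32 + 4 + 24 + 17 = 129.
Total exposure: 3 + 5 + 6 + 6 + 1 + 6 + 4 = 31 months.
Posterior: α' = 31 + 129 = 160, β' = 12 + 31 = 43.
The posterior predictive for a window of length T is Negative Binomial with variance T·α'·(β'+T)/β'² = 5·160·48/1849 = 38400/1849.

38400/1849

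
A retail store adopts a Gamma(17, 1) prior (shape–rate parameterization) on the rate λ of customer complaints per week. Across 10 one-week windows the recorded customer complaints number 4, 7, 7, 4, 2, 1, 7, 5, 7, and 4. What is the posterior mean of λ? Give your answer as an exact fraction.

65/11

Total count: 4 + 7 + 7 + 4 + 2 + 1 + 7 + 5 + 7 + 4 = 48.
Total exposure: 10 weeks.
Gamma(α, β) with Poisson data over total exposure Σt gives posterior Gamma(α+Σx, β+Σt) = Gamma(65, 11).
Posterior mean = α'/β' = 65/11.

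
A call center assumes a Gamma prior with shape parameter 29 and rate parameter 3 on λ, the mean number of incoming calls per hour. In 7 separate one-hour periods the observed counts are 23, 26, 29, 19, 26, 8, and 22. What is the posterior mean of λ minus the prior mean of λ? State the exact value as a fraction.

128/15

Total count: 23 + 26 + 29 + 19 + 26 + 8 + 22 = 153.
Total exposure: 7 hours.
Conjugate update: add total count to the shape and total exposure to the rate, giving Gamma(182, 10).
Posterior mean = 182/10 = 91/5; prior mean = 29/3 = 29/3. Difference = 91/5 − 29/3 = 128/15.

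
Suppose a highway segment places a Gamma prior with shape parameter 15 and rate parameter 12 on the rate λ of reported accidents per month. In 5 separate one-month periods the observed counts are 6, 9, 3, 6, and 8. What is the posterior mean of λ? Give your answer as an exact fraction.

Total count: 6 + 9 + 3 + 6 + 8 = 32.
Total exposure: 5 months.
Conjugate update: add total count to the shape and total exposure to the rate, giving Gamma(47, 17).
Posterior mean = α'/β' = 47/17.

47/17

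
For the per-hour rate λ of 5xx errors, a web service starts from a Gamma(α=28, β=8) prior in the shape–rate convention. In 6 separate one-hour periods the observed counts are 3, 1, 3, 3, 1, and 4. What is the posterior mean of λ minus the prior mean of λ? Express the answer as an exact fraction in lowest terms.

Total count: 3 + 1 + 3 + 3 + 1 + 4 = 15.
Total exposure: 6 hours.
Posterior: α' = 28 + 15 = 43, β' = 8 + 6 = 14.
Posterior mean = 43/14 = 43/14; prior mean = 28/8 = 7/2. Difference = 43/14 − 7/2 = -3/7.

-3/7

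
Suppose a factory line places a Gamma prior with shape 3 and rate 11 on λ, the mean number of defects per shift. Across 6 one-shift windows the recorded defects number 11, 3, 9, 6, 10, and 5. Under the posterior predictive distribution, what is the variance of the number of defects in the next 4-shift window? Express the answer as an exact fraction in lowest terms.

Total count: 11 + 3 + 9 + 6 + 10 + 5 = 44.
Total exposure: 6 shifts.
Posterior: α' = 3 + 44 = 47, β' = 11 + 6 = 17.
The posterior predictive for a window of length T is Negative Binomial with variance T·α'·(β'+T)/β'² = 4·47·21/289 = 3948/289.

3948/289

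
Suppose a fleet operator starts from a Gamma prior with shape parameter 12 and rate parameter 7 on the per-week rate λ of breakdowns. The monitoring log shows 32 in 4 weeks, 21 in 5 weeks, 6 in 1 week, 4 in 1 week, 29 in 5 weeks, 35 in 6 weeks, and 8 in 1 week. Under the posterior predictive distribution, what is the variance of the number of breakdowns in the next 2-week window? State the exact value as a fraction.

784/75

Total count: 32 + 21 + 6 + 4 + 29 + 35 + 8 = 135.
Total exposure: 4 + 5 + 1 + 1 + 5 + 6 + 1 = 23 weeks.
Gamma(α, β) with Poisson data over total exposure Σt gives posterior Gamma(α+Σx, β+Σt) = Gamma(147, 30).
The posterior predictive for a window of length T is Negative Binomial with variance T·α'·(β'+T)/β'² = 2·147·32/900 = 784/75.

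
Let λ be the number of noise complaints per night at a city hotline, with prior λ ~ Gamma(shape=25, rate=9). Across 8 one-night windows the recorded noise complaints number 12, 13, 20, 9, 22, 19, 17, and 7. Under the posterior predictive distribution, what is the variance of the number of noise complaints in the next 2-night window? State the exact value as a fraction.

Total count: 12 + 13 + 20 + 9 + 22 + 19 + 17 + 7 = 119.
Total exposure: 8 nights.
The Gamma prior is conjugate for the Poisson rate, so λ | data ~ Gamma(25+119, 9+8) = Gamma(144, 17).
The posterior predictive for a window of length T is Negative Binomial with variance T·α'·(β'+T)/β'² = 2·144·19/289 = 5472/289.

5472/289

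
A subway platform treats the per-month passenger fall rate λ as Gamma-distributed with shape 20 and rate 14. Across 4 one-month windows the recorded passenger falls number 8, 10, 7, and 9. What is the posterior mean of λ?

Total count: 8 + 10 + 7 + 9 = 34.
Total exposure: 4 months.
Gamma(α, β) with Poisson data over total exposure Σt gives posterior Gamma(α+Σx, β+Σt) = Gamma(54, 18).
Posterior mean = α'/β' = 54/18 = 3.

3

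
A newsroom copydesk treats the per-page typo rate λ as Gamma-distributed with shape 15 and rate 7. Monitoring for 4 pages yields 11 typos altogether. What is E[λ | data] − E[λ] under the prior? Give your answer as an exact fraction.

17/77

Total count 11 over total exposure 4 pages.
Posterior: α' = 15 + 11 = 26, β' = 7 + 4 = 11.
Posterior mean = 26/11 = 26/11; prior mean = 15/7 = 15/7. Difference = 26/11 − 15/7 = 17/77.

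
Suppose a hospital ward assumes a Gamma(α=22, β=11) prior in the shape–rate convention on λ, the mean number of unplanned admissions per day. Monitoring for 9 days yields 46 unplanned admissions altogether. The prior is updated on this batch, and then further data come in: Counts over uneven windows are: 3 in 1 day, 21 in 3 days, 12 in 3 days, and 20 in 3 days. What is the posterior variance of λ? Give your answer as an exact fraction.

31/225

Total count 46 over total exposure 9 days.
After the first batch: Gamma(22 + 46, 11 + 9) = Gamma(68, 20).
Total count: 3 + 21 + 12 + 20 = 56.
Total exposure: 1 + 3 + 3 + 3 = 10 days.
After the second batch: Gamma(68 + 56, 20 + 10) = Gamma(124, 30).
Posterior variance = α'/β'² = 124/900 = 31/225.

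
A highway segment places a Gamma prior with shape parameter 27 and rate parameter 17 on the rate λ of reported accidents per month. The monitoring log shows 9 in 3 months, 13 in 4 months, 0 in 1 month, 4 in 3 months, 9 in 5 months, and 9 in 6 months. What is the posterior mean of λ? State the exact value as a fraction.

71/39

Total count: 9 + 13 + 0 + 4 + 9 + 9 = 44.
Total exposure: 3 + 4 + 1 + 3 + 5 + 6 = 22 months.
By Gamma–Poisson conjugacy, the posterior is Gamma(α + Σx, β + Σt) = Gamma(27 + 44, 17 + 22) = Gamma(71, 39).
Posterior mean = α'/β' = 71/39.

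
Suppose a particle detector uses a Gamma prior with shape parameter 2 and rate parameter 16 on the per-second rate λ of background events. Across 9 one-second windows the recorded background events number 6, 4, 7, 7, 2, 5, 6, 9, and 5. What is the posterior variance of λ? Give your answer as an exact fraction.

Total count: 6 + 4 + 7 + 7 + 2 + 5 + 6 + 9 + 5 = 51.
Total exposure: 9 seconds.
Conjugate update: add total count to the shape and total exposure to the rate, giving Gamma(53, 25).
Posterior variance = α'/β'² = 53/625.

53/625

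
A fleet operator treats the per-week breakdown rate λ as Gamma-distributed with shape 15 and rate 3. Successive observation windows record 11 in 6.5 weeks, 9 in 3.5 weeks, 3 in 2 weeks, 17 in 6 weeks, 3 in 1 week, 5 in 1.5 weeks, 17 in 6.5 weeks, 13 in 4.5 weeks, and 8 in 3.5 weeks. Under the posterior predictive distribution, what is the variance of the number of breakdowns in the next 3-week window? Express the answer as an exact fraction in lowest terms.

12423/1444

Total count: 11 + 9 + 3 + 17 + 3 + 5 + 17 + 13 + 8 = 86.
Total exposure: 6.5 + 3.5 + 2 + 6 + 1 + 1.5 + 6.5 + 4.5 + 3.5 = 35 weeks.
The Gamma prior is conjugate for the Poisson rate, so λ | data ~ Gamma(15+86, 3+35) = Gamma(101, 38).
The posterior predictive for a window of length T is Negative Binomial with variance T·α'·(β'+T)/β'² = 3·101·41/1444 = 12423/1444.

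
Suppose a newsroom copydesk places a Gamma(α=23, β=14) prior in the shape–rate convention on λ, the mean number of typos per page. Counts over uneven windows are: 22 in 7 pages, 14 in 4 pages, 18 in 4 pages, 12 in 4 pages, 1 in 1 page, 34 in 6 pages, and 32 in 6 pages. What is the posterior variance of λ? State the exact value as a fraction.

39/529

Total count: 22 + 14 + 18 + 12 + 1 + 34 + 32 = 133.
Total exposure: 7 + 4 + 4 + 4 + 1 + 6 + 6 = 32 pages.
Gamma(α, β) with Poisson data over total exposure Σt gives posterior Gamma(α+Σx, β+Σt) = Gamma(156, 46).
Posterior variance = α'/β'² = 156/2116 = 39/529.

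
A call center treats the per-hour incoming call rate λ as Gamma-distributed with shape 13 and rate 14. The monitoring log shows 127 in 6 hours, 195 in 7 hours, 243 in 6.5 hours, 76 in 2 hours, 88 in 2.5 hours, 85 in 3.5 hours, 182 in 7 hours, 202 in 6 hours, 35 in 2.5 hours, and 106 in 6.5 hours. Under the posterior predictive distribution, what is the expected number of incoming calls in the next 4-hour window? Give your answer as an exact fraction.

10816/127

Total count: 127 + 195 + 243 + 76 + 88 + 85 + 182 + 202 + 35 + 106 = 1339.
Total exposure: 6 + 7 + 6.5 + 2 + 2.5 + 3.5 + 7 + 6 + 2.5 + 6.5 = 49.5 hours.
By Gamma–Poisson conjugacy, the posterior is Gamma(α + Σx, β + Σt) = Gamma(13 + 1339, 14 + 49.5) = Gamma(1352, 127/2).
Predictive mean over a 4-hour window = T·E[λ|data] = 4·1352/(127/2) = 10816/127.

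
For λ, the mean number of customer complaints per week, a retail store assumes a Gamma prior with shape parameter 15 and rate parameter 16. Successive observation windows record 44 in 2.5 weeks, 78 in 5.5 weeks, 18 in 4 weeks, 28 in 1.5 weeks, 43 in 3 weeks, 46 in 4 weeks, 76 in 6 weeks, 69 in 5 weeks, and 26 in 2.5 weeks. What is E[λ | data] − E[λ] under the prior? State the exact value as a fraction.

Total count: 44 + 78 + 18 + 28 + 43 + 46 + 76 + 69 + 26 = 428.
Total exposure: 2.5 + 5.5 + 4 + 1.5 + 3 + 4 + 6 + 5 + 2.5 = 34 weeks.
Gamma(α, β) with Poisson data over total exposure Σt gives posterior Gamma(α+Σx, β+Σt) = Gamma(443, 50).
Posterior mean = 443/50 = 443/50; prior mean = 15/16 = 15/16. Difference = 443/50 − 15/16 = 3169/400.

3169/400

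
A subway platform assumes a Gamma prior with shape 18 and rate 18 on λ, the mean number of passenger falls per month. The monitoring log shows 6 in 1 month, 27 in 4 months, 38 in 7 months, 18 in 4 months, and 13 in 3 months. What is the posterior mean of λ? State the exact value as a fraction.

Total count: 6 + 27 + 38 + 18 + 13 = 102.
Total exposure: 1 + 4 + 7 + 4 + 3 = 19 months.
Gamma(α, β) with Poisson data over total exposure Σt gives posterior Gamma(α+Σx, β+Σt) = Gamma(120, 37).
Posterior mean = α'/β' = 120/37.

120/37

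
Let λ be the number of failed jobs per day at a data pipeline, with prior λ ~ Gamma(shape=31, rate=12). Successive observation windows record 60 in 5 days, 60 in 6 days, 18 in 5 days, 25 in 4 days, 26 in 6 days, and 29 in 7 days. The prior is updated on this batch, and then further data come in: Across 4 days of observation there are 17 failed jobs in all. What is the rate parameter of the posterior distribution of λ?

Total count: 60 + 60 + 18 + 25 + 26 + 29 = 218.
Total exposure: 5 + 6 + 5 + 4 + 6 + 7 = 33 days.
After the first batch: Gamma(31 + 218, 12 + 33) = Gamma(249, 45).
Total count 17 over total exposure 4 days.
After the second batch: Gamma(249 + 17, 45 + 4) = Gamma(266, 49).

49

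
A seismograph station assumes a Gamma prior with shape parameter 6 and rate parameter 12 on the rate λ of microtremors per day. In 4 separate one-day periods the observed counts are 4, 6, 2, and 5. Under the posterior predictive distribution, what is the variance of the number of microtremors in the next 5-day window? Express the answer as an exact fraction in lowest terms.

2415/256

Total count: 4 + 6 + 2 + 5 = 17.
Total exposure: 4 days.
The Gamma prior is conjugate for the Poisson rate, so λ | data ~ Gamma(6+17, 12+4) = Gamma(23, 16).
The posterior predictive for a window of length T is Negative Binomial with variance T·α'·(β'+T)/β'² = 5·23·21/256 = 2415/256.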